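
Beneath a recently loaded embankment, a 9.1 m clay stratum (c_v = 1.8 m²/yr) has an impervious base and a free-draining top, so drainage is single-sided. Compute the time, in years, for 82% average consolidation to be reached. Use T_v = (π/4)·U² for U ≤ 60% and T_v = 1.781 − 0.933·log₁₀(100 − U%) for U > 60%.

t ≈ 28.1 years

Drainage path length: H_d = H = 9.1 m (single drainage).
U > 60%: T_v = 1.781 − 0.933·log₁₀(100 − 82) = 0.60983.
t = T_v·H_d²/c_v = 0.60983×9.1²/1.8 = 28.06 years.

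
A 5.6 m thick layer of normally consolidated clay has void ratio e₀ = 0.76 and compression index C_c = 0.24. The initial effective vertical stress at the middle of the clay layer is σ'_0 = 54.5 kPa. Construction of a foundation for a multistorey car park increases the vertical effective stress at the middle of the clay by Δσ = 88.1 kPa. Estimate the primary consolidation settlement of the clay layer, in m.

Final effective stress: σ'_f = σ'_0 + Δσ = 54.5 + 88.1 = 142.6 kPa.
Normally consolidated clay, so the full stress increment lies on the virgin compression line:
S_c = C_c·H/(1+e₀)·log₁₀(σ'_f/σ'_0) = 0.24×5.6/(1+0.76)×log₁₀(142.6/54.5)
    = 0.76364 × 0.41772 = 0.319 m

S_c ≈ 0.319 m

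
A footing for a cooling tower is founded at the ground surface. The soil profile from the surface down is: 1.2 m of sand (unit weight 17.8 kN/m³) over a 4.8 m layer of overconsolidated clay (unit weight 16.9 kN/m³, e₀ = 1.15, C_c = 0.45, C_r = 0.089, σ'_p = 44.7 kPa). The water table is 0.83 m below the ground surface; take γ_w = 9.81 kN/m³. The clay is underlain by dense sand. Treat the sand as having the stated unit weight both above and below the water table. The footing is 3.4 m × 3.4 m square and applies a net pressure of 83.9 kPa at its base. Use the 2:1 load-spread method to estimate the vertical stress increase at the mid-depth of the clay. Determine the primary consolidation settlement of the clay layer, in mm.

S_c ≈ 109 mm

Mid-depth of clay below the ground surface: z = 1.2 + 4.8/2 = 3.6 m.
Total vertical stress at mid-clay: σ_v = 17.8×1.2 + 16.9×2.4 = 61.92 kPa.
Pore pressure: u = 9.81×(3.6 − 0.83) = 27.174 kPa.
Initial effective stress: σ'_0 = σ_v − u = 61.92 − 27.174 = 34.746 kPa.
Stress increase at mid-clay by the 2:1 spreading method:
Δσ = qBL/((B+z)(L+z)) = 83.9×3.4×3.4/((3.4+3.6)(3.4+3.6)) = 19.794 kPa
Final effective stress: σ'_f = 34.746 + 19.794 = 54.54 kPa.
σ'_f = 54.54 > σ'_p = 44.7 kPa, so the stress path crosses the preconsolidation pressure — recompression up to σ'_p, then virgin compression beyond:
S_c = H/(1+e₀)·[C_r·log₁₀(σ'_p/σ'_0) + C_c·log₁₀(σ'_f/σ'_p)]
    = 4.8/2.15 × [0.089×log₁₀(44.7/34.746) + 0.45×log₁₀(54.54/44.7)]
    = 2.2326 × [0.0097368 + 0.038883] = 0.1085 m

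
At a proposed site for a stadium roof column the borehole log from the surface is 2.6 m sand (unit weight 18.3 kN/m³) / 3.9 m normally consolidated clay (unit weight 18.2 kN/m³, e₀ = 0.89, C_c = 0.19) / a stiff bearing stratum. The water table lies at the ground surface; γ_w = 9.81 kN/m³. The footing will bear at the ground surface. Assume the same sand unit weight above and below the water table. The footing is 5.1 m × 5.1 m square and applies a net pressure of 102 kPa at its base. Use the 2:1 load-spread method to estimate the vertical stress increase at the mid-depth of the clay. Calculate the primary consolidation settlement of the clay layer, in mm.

Mid-depth of clay below the ground surface: z = 2.6 + 3.9/2 = 4.55 m.
Total vertical stress at mid-clay: σ_v = 18.3×2.6 + 18.2×1.95 = 83.07 kPa.
Pore pressure: u = 9.81×(4.55 − 0) = 44.636 kPa.
Initial effective stress: σ'_0 = σ_v − u = 83.07 − 44.636 = 38.434 kPa.
Stress increase at mid-clay by the 2:1 spreading method:
Δσ = qBL/((B+z)(L+z)) = 102×5.1×5.1/((5.1+4.55)(5.1+4.55)) = 28.49 kPa
Final effective stress: σ'_f = σ'_0 + Δσ = 38.434 + 28.49 = 66.924 kPa.
Normally consolidated clay, so the full stress increment lies on the virgin compression line:
S_c = C_c·H/(1+e₀)·log₁₀(σ'_f/σ'_0) = 0.19×3.9/(1+0.89)×log₁₀(66.924/38.434)
    = 0.39206 × 0.24087 = 0.09444 m

S_c ≈ 94.4 mm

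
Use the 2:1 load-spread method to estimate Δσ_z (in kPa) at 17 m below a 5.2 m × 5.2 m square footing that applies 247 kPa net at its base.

Δσ_z ≈ 13.6 kPa

By the 2:1 method the load spreads at 1 horizontal : 2 vertical, so at depth z the loaded area has grown by z in each plan dimension:
Δσ = qBL/((B+z)(L+z)) = 247×5.2×5.2/((5.2+17)(5.2+17)) = 13.552 kPa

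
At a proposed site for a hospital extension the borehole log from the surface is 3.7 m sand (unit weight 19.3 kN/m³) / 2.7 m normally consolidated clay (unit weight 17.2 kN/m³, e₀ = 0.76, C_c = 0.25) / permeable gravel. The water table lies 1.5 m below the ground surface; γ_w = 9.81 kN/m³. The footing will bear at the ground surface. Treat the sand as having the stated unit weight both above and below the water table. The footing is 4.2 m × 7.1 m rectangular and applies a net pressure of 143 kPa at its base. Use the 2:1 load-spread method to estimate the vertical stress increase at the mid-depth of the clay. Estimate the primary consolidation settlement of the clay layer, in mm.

S_c ≈ 81.8 mm

Mid-depth of clay below the ground surface: z = 3.7 + 2.7/2 = 5.05 m.
Total vertical stress at mid-clay: σ_v = 19.3×3.7 + 17.2×1.35 = 94.63 kPa.
Pore pressure: u = 9.81×(5.05 − 1.5) = 34.825 kPa.
Initial effective stress: σ'_0 = σ_v − u = 94.63 − 34.825 = 59.805 kPa.
Stress increase at mid-clay by the 2:1 spreading method:
Δσ = qBL/((B+z)(L+z)) = 143×4.2×7.1/((4.2+5.05)(7.1+5.05)) = 37.942 kPa
Final effective stress: σ'_f = σ'_0 + Δσ = 59.805 + 37.942 = 97.747 kPa.
Normally consolidated clay, so the full stress increment lies on the virgin compression line:
S_c = C_c·H/(1+e₀)·log₁₀(σ'_f/σ'_0) = 0.25×2.7/(1+0.76)×log₁₀(97.747/59.805)
    = 0.38352 × 0.21337 = 0.08183 m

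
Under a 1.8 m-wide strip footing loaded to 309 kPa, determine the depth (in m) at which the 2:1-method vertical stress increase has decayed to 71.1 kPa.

z ≈ 6.02 m

2:1 spreading — at depth z the loaded area has grown by z in each plan dimension:
qB/(B+z) = Δσ_z ⇒ z = qB/Δσ_z − B = 309×1.8/71.1 − 1.8 = 6.023 m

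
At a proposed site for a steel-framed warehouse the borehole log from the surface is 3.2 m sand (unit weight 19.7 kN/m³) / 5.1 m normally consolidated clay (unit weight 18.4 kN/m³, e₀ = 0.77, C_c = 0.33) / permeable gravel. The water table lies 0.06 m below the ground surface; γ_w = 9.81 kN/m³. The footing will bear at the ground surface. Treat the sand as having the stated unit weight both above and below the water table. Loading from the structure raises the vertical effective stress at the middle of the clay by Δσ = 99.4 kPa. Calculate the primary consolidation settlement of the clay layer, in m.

Mid-depth of clay below the ground surface: z = 3.2 + 5.1/2 = 5.75 m.
Total vertical stress at mid-clay: σ_v = 19.7×3.2 + 18.4×2.55 = 109.96 kPa.
Pore pressure: u = 9.81×(5.75 − 0.06) = 55.819 kPa.
Initial effective stress: σ'_0 = σ_v − u = 109.96 − 55.819 = 54.141 kPa.
Final effective stress: σ'_f = σ'_0 + Δσ = 54.141 + 99.4 = 153.54 kPa.
Normally consolidated clay, so the full stress increment lies on the virgin compression line:
S_c = C_c·H/(1+e₀)·log₁₀(σ'_f/σ'_0) = 0.33×5.1/(1+0.77)×log₁₀(153.54/54.141)
    = 0.95085 × 0.4527 = 0.4304 m

S_c ≈ 0.43 m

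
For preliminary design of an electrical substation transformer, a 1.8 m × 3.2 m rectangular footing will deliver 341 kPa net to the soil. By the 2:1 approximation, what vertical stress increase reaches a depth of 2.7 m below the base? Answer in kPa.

Δσ_z ≈ 74 kPa

By the 2:1 method the load spreads at 1 horizontal : 2 vertical, so at depth z the loaded area has grown by z in each plan dimension:
Δσ = qBL/((B+z)(L+z)) = 341×1.8×3.2/((1.8+2.7)(3.2+2.7)) = 73.98 kPa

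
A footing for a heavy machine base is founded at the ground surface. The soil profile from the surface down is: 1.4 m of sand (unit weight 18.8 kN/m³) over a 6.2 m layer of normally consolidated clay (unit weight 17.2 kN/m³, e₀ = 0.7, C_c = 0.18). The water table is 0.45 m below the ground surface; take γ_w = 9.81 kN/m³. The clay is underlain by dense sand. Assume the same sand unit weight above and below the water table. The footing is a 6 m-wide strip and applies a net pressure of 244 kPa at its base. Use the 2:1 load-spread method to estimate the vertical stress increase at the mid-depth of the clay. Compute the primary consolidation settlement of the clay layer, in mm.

Mid-depth of clay below the ground surface: z = 1.4 + 6.2/2 = 4.5 m.
Total vertical stress at mid-clay: σ_v = 18.8×1.4 + 17.2×3.1 = 79.64 kPa.
Pore pressure: u = 9.81×(4.5 − 0.45) = 39.73 kPa.
Initial effective stress: σ'_0 = σ_v − u = 79.64 − 39.73 = 39.91 kPa.
Stress increase at mid-clay by the 2:1 spreading method:
Δσ = qB/(B+z) = 244×6/(6+4.5) = 139.43 kPa
Final effective stress: σ'_f = σ'_0 + Δσ = 39.91 + 139.43 = 179.34 kPa.
Normally consolidated clay, so the full stress increment lies on the virgin compression line:
S_c = C_c·H/(1+e₀)·log₁₀(σ'_f/σ'_0) = 0.18×6.2/(1+0.7)×log₁₀(179.34/39.91)
    = 0.65647 × 0.6526 = 0.4284 m

S_c ≈ 428 mm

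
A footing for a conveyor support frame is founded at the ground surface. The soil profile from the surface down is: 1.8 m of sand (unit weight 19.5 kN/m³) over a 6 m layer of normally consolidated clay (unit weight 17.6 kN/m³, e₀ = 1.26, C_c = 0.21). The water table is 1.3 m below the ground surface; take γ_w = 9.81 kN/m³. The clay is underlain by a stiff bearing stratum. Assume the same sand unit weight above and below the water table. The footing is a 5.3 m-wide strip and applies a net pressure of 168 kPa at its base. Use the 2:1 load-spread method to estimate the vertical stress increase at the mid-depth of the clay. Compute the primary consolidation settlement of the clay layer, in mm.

Mid-depth of clay below the ground surface: z = 1.8 + 6/2 = 4.8 m.
Total vertical stress at mid-clay: σ_v = 19.5×1.8 + 17.6×3 = 87.9 kPa.
Pore pressure: u = 9.81×(4.8 − 1.3) = 34.335 kPa.
Initial effective stress: σ'_0 = σ_v − u = 87.9 − 34.335 = 53.565 kPa.
Stress increase at mid-clay by the 2:1 spreading method:
Δσ = qB/(B+z) = 168×5.3/(5.3+4.8) = 88.158 kPa
Final effective stress: σ'_f = σ'_0 + Δσ = 53.565 + 88.158 = 141.72 kPa.
Normally consolidated clay, so the full stress increment lies on the virgin compression line:
S_c = C_c·H/(1+e₀)·log₁₀(σ'_f/σ'_0) = 0.21×6/(1+1.26)×log₁₀(141.72/53.565)
    = 0.55752 × 0.42255 = 0.2356 m

S_c ≈ 236 mm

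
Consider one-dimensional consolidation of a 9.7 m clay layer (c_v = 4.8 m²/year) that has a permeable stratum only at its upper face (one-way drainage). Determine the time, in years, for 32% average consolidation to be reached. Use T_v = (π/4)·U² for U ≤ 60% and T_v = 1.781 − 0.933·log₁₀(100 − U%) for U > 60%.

Drainage path length: H_d = H = 9.7 m (single drainage).
U ≤ 60%: T_v = (π/4)·U² = (π/4)×0.32² = 0.080425.
t = T_v·H_d²/c_v = 0.080425×9.7²/4.8 = 1.576 years.

t ≈ 1.58 years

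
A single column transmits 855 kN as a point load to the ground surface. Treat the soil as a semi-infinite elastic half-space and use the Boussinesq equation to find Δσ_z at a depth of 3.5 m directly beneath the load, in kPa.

Δσ_z ≈ 33.3 kPa

Boussinesq vertical stress below a point load on an elastic half-space:
Δσ_z = 3P/(2πz²) · [1 + (r/z)²]^(−5/2)
r/z = 0/3.5 = 0; [1+(r/z)²]^(−5/2) = 1.
Δσ_z = 3×855/(2π×3.5²) × 1 = 33.325 × 1 = 33.33 kPa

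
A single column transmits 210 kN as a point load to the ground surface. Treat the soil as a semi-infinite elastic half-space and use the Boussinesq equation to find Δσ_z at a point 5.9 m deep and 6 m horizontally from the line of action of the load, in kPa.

Δσ_z ≈ 0.488 kPa

Boussinesq vertical stress below a point load on an elastic half-space:
Δσ_z = 3P/(2πz²) · [1 + (r/z)²]^(−5/2)
r/z = 6/5.9 = 1.0169; [1+(r/z)²]^(−5/2) = 0.16944.
Δσ_z = 3×210/(2π×5.9²) × 0.16944 = 2.8804 × 0.16944 = 0.4881 kPa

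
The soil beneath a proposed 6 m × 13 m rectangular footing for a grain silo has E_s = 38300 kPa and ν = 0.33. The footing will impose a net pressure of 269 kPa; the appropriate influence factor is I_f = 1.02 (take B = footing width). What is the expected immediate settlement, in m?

S_e ≈ 0.0383 m

Immediate (elastic) settlement: S_e = q·B·(1−ν²)/E_s · I_f.
S_e = 269 × 6 × (1 − 0.33²) / 38300 × 1.02
    = 269 × 6 × 0.8911 / 38300 × 1.02
    = 0.0383 m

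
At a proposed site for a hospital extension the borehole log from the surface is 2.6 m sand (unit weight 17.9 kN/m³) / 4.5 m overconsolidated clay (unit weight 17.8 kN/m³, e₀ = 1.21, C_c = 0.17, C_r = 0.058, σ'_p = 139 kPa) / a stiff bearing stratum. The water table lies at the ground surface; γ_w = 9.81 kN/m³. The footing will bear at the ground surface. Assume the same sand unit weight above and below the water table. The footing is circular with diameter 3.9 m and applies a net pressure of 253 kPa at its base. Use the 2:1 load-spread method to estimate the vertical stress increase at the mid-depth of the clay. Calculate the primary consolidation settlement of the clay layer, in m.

S_c ≈ 0.0425 m

Mid-depth of clay below the ground surface: z = 2.6 + 4.5/2 = 4.85 m.
Total vertical stress at mid-clay: σ_v = 17.9×2.6 + 17.8×2.25 = 86.59 kPa.
Pore pressure: u = 9.81×(4.85 − 0) = 47.578 kPa.
Initial effective stress: σ'_0 = σ_v − u = 86.59 − 47.578 = 39.012 kPa.
Stress increase at mid-clay by the 2:1 spreading method:
Δσ ≈ qD²/(D+z)² = 253×3.9²/(3.9+4.85)² = 50.261 kPa
Final effective stress: σ'_f = 39.012 + 50.261 = 89.273 kPa.
σ'_f = 89.273 ≤ σ'_p = 139 kPa, so the clay remains overconsolidated and only the recompression index applies:
S_c = C_r·H/(1+e₀)·log₁₀(σ'_f/σ'_0) = 0.058×4.5/2.21×log₁₀(89.273/39.012)
    = 0.1181 × 0.35952 = 0.04246 m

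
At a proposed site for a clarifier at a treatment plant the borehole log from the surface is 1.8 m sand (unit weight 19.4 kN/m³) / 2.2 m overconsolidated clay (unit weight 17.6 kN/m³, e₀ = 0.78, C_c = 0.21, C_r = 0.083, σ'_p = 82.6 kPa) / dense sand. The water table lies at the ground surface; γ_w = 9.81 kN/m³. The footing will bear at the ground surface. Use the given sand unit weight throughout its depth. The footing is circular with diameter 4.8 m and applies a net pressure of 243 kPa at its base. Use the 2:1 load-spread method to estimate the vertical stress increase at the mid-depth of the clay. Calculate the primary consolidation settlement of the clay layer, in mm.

Mid-depth of clay below the ground surface: z = 1.8 + 2.2/2 = 2.9 m.
Total vertical stress at mid-clay: σ_v = 19.4×1.8 + 17.6×1.1 = 54.28 kPa.
Pore pressure: u = 9.81×(2.9 − 0) = 28.449 kPa.
Initial effective stress: σ'_0 = σ_v − u = 54.28 − 28.449 = 25.831 kPa.
Stress increase at mid-clay by the 2:1 spreading method:
Δσ ≈ qD²/(D+z)² = 243×4.8²/(4.8+2.9)² = 94.429 kPa
Final effective stress: σ'_f = 25.831 + 94.429 = 120.26 kPa.
σ'_f = 120.26 > σ'_p = 82.6 kPa, so the stress path crosses the preconsolidation pressure — recompression up to σ'_p, then virgin compression beyond:
S_c = H/(1+e₀)·[C_r·log₁₀(σ'_p/σ'_0) + C_c·log₁₀(σ'_f/σ'_p)]
    = 2.2/1.78 × [0.083×log₁₀(82.6/25.831) + 0.21×log₁₀(120.26/82.6)]
    = 1.236 × [0.041902 + 0.03426] = 0.09414 m

S_c ≈ 94.1 mm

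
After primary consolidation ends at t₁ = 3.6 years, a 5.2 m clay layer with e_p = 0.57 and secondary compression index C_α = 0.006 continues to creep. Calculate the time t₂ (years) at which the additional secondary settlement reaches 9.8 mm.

S_s = C_α·H/(1+e_p)·log₁₀(t₂/t₁) ⇒ log₁₀(t₂/t₁) = S_s·(1+e_p)/(C_α·H).
log₁₀(t₂/t₁) = 0.0098 × (1+0.57) / (0.006×5.2) = 0.4931
t₂ = t₁ × 10^0.4931 = 3.6 × 3.113 = 11.21 years

t₂ ≈ 11.2 years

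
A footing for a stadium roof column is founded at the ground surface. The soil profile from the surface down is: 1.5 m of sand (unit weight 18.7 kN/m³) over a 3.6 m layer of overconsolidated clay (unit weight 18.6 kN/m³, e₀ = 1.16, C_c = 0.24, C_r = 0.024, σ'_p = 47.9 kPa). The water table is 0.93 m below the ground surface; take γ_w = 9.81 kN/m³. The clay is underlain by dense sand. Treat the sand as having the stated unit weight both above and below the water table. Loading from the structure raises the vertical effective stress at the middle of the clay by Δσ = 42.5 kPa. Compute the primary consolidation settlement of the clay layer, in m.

Mid-depth of clay below the ground surface: z = 1.5 + 3.6/2 = 3.3 m.
Total vertical stress at mid-clay: σ_v = 18.7×1.5 + 18.6×1.8 = 61.53 kPa.
Pore pressure: u = 9.81×(3.3 − 0.93) = 23.25 kPa.
Initial effective stress: σ'_0 = σ_v − u = 61.53 − 23.25 = 38.28 kPa.
Final effective stress: σ'_f = 38.28 + 42.5 = 80.78 kPa.
σ'_f = 80.78 > σ'_p = 47.9 kPa, so the stress path crosses the preconsolidation pressure — recompression up to σ'_p, then virgin compression beyond:
S_c = H/(1+e₀)·[C_r·log₁₀(σ'_p/σ'_0) + C_c·log₁₀(σ'_f/σ'_p)]
    = 3.6/2.16 × [0.024×log₁₀(47.9/38.28) + 0.24×log₁₀(80.78/47.9)]
    = 1.6667 × [0.0023367 + 0.054472] = 0.09468 m

S_c ≈ 0.0947 m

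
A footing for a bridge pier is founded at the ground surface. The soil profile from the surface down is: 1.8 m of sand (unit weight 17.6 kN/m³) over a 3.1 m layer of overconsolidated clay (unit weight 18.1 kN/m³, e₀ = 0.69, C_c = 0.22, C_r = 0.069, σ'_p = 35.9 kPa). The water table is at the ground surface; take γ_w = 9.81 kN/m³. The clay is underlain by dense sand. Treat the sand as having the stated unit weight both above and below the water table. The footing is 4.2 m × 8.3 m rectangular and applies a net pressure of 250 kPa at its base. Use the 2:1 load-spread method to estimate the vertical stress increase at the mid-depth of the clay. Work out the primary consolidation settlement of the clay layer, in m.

S_c ≈ 0.236 m

Mid-depth of clay below the ground surface: z = 1.8 + 3.1/2 = 3.35 m.
Total vertical stress at mid-clay: σ_v = 17.6×1.8 + 18.1×1.55 = 59.735 kPa.
Pore pressure: u = 9.81×(3.35 − 0) = 32.864 kPa.
Initial effective stress: σ'_0 = σ_v − u = 59.735 − 32.864 = 26.871 kPa.
Stress increase at mid-clay by the 2:1 spreading method:
Δσ = qBL/((B+z)(L+z)) = 250×4.2×8.3/((4.2+3.35)(8.3+3.35)) = 99.082 kPa
Final effective stress: σ'_f = 26.871 + 99.082 = 125.95 kPa.
σ'_f = 125.95 > σ'_p = 35.9 kPa, so the stress path crosses the preconsolidation pressure — recompression up to σ'_p, then virgin compression beyond:
S_c = H/(1+e₀)·[C_r·log₁₀(σ'_p/σ'_0) + C_c·log₁₀(σ'_f/σ'_p)]
    = 3.1/1.69 × [0.069×log₁₀(35.9/26.871) + 0.22×log₁₀(125.95/35.9)]
    = 1.8343 × [0.0086809 + 0.11992] = 0.2359 m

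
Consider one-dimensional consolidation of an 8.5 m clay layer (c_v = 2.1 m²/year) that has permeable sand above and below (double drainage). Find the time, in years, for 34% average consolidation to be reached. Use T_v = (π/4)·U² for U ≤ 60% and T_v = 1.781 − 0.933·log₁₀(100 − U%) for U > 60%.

t ≈ 0.781 years

Drainage path length: H_d = H/2 = 4.25 m (double drainage).
U ≤ 60%: T_v = (π/4)·U² = (π/4)×0.34² = 0.090792.
t = T_v·H_d²/c_v = 0.090792×4.25²/2.1 = 0.7809 years.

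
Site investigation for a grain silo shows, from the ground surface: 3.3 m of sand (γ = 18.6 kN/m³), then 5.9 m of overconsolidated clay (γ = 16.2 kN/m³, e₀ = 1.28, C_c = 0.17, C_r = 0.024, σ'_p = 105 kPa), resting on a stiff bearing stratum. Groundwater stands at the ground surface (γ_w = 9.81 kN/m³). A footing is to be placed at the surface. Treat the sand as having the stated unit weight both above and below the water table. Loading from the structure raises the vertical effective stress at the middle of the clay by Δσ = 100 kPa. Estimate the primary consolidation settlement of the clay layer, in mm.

S_c ≈ 86.6 mm

Mid-depth of clay below the ground surface: z = 3.3 + 5.9/2 = 6.25 m.
Total vertical stress at mid-clay: σ_v = 18.6×3.3 + 16.2×2.95 = 109.17 kPa.
Pore pressure: u = 9.81×(6.25 − 0) = 61.312 kPa.
Initial effective stress: σ'_0 = σ_v − u = 109.17 − 61.312 = 47.858 kPa.
Final effective stress: σ'_f = 47.858 + 100 = 147.86 kPa.
σ'_f = 147.86 > σ'_p = 105 kPa, so the stress path crosses the preconsolidation pressure — recompression up to σ'_p, then virgin compression beyond:
S_c = H/(1+e₀)·[C_r·log₁₀(σ'_p/σ'_0) + C_c·log₁₀(σ'_f/σ'_p)]
    = 5.9/2.28 × [0.024×log₁₀(105/47.858) + 0.17×log₁₀(147.86/105)]
    = 2.5877 × [0.0081896 + 0.025272] = 0.08659 m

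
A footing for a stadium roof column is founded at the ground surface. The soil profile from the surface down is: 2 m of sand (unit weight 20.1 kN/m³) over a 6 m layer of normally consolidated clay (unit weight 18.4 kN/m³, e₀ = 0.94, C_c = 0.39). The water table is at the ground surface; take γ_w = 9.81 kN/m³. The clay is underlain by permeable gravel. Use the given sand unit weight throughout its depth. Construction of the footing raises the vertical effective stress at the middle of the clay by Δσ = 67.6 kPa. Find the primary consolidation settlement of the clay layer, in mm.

Mid-depth of clay below the ground surface: z = 2 + 6/2 = 5 m.
Total vertical stress at mid-clay: σ_v = 20.1×2 + 18.4×3 = 95.4 kPa.
Pore pressure: u = 9.81×(5 − 0) = 49.05 kPa.
Initial effective stress: σ'_0 = σ_v − u = 95.4 − 49.05 = 46.35 kPa.
Final effective stress: σ'_f = σ'_0 + Δσ = 46.35 + 67.6 = 113.95 kPa.
Normally consolidated clay, so the full stress increment lies on the virgin compression line:
S_c = C_c·H/(1+e₀)·log₁₀(σ'_f/σ'_0) = 0.39×6/(1+0.94)×log₁₀(113.95/46.35)
    = 1.2062 × 0.39066 = 0.4712 m

S_c ≈ 471 mm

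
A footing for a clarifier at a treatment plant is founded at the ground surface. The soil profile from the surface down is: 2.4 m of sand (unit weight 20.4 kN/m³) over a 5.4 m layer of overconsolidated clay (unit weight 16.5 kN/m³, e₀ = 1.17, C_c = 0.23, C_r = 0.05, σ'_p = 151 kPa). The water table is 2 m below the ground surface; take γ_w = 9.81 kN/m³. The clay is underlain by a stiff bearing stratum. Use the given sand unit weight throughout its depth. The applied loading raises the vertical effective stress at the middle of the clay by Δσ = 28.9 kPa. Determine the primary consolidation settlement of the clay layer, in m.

Mid-depth of clay below the ground surface: z = 2.4 + 5.4/2 = 5.1 m.
Total vertical stress at mid-clay: σ_v = 20.4×2.4 + 16.5×2.7 = 93.51 kPa.
Pore pressure: u = 9.81×(5.1 − 2) = 30.411 kPa.
Initial effective stress: σ'_0 = σ_v − u = 93.51 − 30.411 = 63.099 kPa.
Final effective stress: σ'_f = 63.099 + 28.9 = 91.999 kPa.
σ'_f = 91.999 ≤ σ'_p = 151 kPa, so the clay remains overconsolidated and only the recompression index applies:
S_c = C_r·H/(1+e₀)·log₁₀(σ'_f/σ'_0) = 0.05×5.4/2.17×log₁₀(91.999/63.099)
    = 0.12443 × 0.16376 = 0.02038 m

S_c ≈ 0.0204 m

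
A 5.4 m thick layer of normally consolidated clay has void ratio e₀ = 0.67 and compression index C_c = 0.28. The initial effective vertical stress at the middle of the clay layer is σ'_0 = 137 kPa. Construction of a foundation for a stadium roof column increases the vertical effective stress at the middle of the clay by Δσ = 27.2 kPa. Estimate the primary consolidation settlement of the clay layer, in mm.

S_c ≈ 71.2 mm

Final effective stress: σ'_f = σ'_0 + Δσ = 137 + 27.2 = 164.2 kPa.
Normally consolidated clay, so the full stress increment lies on the virgin compression line:
S_c = C_c·H/(1+e₀)·log₁₀(σ'_f/σ'_0) = 0.28×5.4/(1+0.67)×log₁₀(164.2/137)
    = 0.90539 × 0.078653 = 0.07121 m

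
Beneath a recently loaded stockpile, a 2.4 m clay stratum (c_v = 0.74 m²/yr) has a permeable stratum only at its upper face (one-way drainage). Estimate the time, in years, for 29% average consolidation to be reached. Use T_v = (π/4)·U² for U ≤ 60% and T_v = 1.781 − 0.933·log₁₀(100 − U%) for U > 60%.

Drainage path length: H_d = H = 2.4 m (single drainage).
U ≤ 60%: T_v = (π/4)·U² = (π/4)×0.29² = 0.066052.
t = T_v·H_d²/c_v = 0.066052×2.4²/0.74 = 0.5141 years.

t ≈ 0.514 years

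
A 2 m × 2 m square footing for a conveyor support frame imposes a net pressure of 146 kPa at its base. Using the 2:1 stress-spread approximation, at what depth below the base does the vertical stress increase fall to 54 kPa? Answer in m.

z ≈ 1.29 m

2:1 spreading — at depth z the loaded area has grown by z in each plan dimension:
qB²/(B+z)² = Δσ_z ⇒ z = B(√(q/Δσ_z) − 1) = 2×(√(146/54) − 1) = 1.289 m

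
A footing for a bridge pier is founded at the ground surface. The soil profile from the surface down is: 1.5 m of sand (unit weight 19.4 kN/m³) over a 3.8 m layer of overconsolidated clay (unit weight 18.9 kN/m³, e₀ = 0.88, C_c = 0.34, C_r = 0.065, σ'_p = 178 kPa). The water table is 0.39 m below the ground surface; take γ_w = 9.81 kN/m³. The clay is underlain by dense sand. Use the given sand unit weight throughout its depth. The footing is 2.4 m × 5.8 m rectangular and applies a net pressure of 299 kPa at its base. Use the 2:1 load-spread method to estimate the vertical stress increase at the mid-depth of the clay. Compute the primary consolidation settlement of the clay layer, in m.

S_c ≈ 0.0663 m

Mid-depth of clay below the ground surface: z = 1.5 + 3.8/2 = 3.4 m.
Total vertical stress at mid-clay: σ_v = 19.4×1.5 + 18.9×1.9 = 65.01 kPa.
Pore pressure: u = 9.81×(3.4 − 0.39) = 29.528 kPa.
Initial effective stress: σ'_0 = σ_v − u = 65.01 − 29.528 = 35.482 kPa.
Stress increase at mid-clay by the 2:1 spreading method:
Δσ = qBL/((B+z)(L+z)) = 299×2.4×5.8/((2.4+3.4)(5.8+3.4)) = 78 kPa
Final effective stress: σ'_f = 35.482 + 78 = 113.48 kPa.
σ'_f = 113.48 ≤ σ'_p = 178 kPa, so the clay remains overconsolidated and only the recompression index applies:
S_c = C_r·H/(1+e₀)·log₁₀(σ'_f/σ'_0) = 0.065×3.8/1.88×log₁₀(113.48/35.482)
    = 0.13138 × 0.50491 = 0.06634 m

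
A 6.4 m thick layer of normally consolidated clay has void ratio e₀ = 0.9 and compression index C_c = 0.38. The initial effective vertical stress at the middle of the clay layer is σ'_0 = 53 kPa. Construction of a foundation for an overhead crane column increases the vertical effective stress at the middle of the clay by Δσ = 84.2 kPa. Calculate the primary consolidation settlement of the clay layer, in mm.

Final effective stress: σ'_f = σ'_0 + Δσ = 53 + 84.2 = 137.2 kPa.
Normally consolidated clay, so the full stress increment lies on the virgin compression line:
S_c = C_c·H/(1+e₀)·log₁₀(σ'_f/σ'_0) = 0.38×6.4/(1+0.9)×log₁₀(137.2/53)
    = 1.28 × 0.41308 = 0.5287 m

S_c ≈ 529 mm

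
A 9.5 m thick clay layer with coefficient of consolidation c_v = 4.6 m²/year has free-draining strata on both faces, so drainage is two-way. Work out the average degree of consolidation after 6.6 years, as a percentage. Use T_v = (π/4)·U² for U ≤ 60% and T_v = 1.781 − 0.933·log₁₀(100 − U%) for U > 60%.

Drainage path length: H_d = H/2 = 4.75 m (double drainage).
T_v = c_v·t/H_d² = 4.6×6.6/4.75² = 1.3456.
T_v = 1.3456 corresponds to the U > 60% branch:
U = 1 − 10^((1.781 − T_v)/0.933)/100 = 0.9707

U ≈ 97.1 %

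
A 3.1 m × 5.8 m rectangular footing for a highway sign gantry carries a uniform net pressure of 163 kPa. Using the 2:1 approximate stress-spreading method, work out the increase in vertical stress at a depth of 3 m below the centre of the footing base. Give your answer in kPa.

By the 2:1 method the load spreads at 1 horizontal : 2 vertical, so at depth z the loaded area has grown by z in each plan dimension:
Δσ = qBL/((B+z)(L+z)) = 163×3.1×5.8/((3.1+3)(5.8+3)) = 54.596 kPa

Δσ_z ≈ 54.6 kPa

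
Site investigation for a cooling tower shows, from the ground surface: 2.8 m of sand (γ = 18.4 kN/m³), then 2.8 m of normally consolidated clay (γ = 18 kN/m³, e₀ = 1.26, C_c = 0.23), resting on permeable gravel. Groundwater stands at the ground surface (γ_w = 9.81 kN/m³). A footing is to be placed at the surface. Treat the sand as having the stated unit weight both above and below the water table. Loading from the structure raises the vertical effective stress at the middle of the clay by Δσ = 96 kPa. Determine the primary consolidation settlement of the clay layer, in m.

Mid-depth of clay below the ground surface: z = 2.8 + 2.8/2 = 4.2 m.
Total vertical stress at mid-clay: σ_v = 18.4×2.8 + 18×1.4 = 76.72 kPa.
Pore pressure: u = 9.81×(4.2 − 0) = 41.202 kPa.
Initial effective stress: σ'_0 = σ_v − u = 76.72 − 41.202 = 35.518 kPa.
Final effective stress: σ'_f = σ'_0 + Δσ = 35.518 + 96 = 131.52 kPa.
Normally consolidated clay, so the full stress increment lies on the virgin compression line:
S_c = C_c·H/(1+e₀)·log₁₀(σ'_f/σ'_0) = 0.23×2.8/(1+1.26)×log₁₀(131.52/35.518)
    = 0.28496 × 0.56854 = 0.162 m

S_c ≈ 0.162 m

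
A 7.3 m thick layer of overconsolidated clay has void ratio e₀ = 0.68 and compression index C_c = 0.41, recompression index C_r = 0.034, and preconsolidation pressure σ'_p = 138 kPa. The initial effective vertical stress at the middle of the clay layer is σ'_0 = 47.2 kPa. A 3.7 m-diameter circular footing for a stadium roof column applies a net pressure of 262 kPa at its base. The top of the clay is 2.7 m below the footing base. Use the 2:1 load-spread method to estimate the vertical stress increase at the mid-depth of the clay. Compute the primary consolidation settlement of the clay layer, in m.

S_c ≈ 0.036 m

Mid-depth of clay below the footing base: z = 2.7 + 7.3/2 = 6.35 m.
Stress increase at mid-clay by the 2:1 spreading method:
Δσ ≈ qD²/(D+z)² = 262×3.7²/(3.7+6.35)² = 35.512 kPa
Final effective stress: σ'_f = 47.2 + 35.512 = 82.712 kPa.
σ'_f = 82.712 ≤ σ'_p = 138 kPa, so the clay remains overconsolidated and only the recompression index applies:
S_c = C_r·H/(1+e₀)·log₁₀(σ'_f/σ'_0) = 0.034×7.3/1.68×log₁₀(82.712/47.2)
    = 0.14774 × 0.24363 = 0.03599 m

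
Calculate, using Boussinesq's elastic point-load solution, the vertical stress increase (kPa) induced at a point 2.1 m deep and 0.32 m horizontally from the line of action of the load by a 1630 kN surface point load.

Δσ_z ≈ 167 kPa

Boussinesq vertical stress below a point load on an elastic half-space:
Δσ_z = 3P/(2πz²) · [1 + (r/z)²]^(−5/2)
r/z = 0.32/2.1 = 0.15238; [1+(r/z)²]^(−5/2) = 0.94423.
Δσ_z = 3×1630/(2π×2.1²) × 0.94423 = 176.48 × 0.94423 = 166.6 kPa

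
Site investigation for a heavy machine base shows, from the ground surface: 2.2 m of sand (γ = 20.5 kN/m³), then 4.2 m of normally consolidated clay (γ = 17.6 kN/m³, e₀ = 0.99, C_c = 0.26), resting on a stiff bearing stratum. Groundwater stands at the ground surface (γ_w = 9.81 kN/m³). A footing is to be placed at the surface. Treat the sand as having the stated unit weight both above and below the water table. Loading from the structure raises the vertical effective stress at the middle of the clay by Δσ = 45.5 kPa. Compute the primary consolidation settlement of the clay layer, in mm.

Mid-depth of clay below the ground surface: z = 2.2 + 4.2/2 = 4.3 m.
Total vertical stress at mid-clay: σ_v = 20.5×2.2 + 17.6×2.1 = 82.06 kPa.
Pore pressure: u = 9.81×(4.3 − 0) = 42.183 kPa.
Initial effective stress: σ'_0 = σ_v − u = 82.06 − 42.183 = 39.877 kPa.
Final effective stress: σ'_f = σ'_0 + Δσ = 39.877 + 45.5 = 85.377 kPa.
Normally consolidated clay, so the full stress increment lies on the virgin compression line:
S_c = C_c·H/(1+e₀)·log₁₀(σ'_f/σ'_0) = 0.26×4.2/(1+0.99)×log₁₀(85.377/39.877)
    = 0.54874 × 0.33062 = 0.1814 m

S_c ≈ 181 mm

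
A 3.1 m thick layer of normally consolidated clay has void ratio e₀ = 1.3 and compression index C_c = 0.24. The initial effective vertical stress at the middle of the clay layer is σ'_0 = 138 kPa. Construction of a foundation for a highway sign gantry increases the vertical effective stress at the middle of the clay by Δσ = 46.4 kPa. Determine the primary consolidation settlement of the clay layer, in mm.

S_c ≈ 40.7 mm

Final effective stress: σ'_f = σ'_0 + Δσ = 138 + 46.4 = 184.4 kPa.
Normally consolidated clay, so the full stress increment lies on the virgin compression line:
S_c = C_c·H/(1+e₀)·log₁₀(σ'_f/σ'_0) = 0.24×3.1/(1+1.3)×log₁₀(184.4/138)
    = 0.32348 × 0.12588 = 0.04072 m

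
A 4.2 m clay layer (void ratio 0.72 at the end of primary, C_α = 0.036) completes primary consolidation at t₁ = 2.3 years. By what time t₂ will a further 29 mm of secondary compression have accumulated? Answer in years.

S_s = C_α·H/(1+e_p)·log₁₀(t₂/t₁) ⇒ log₁₀(t₂/t₁) = S_s·(1+e_p)/(C_α·H).
log₁₀(t₂/t₁) = 0.029 × (1+0.72) / (0.036×4.2) = 0.3299
t₂ = t₁ × 10^0.3299 = 2.3 × 2.137 = 4.916 years

t₂ ≈ 4.92 years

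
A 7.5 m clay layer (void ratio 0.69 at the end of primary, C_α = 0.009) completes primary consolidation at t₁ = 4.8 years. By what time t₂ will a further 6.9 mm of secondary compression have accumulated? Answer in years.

t₂ ≈ 7.14 years

S_s = C_α·H/(1+e_p)·log₁₀(t₂/t₁) ⇒ log₁₀(t₂/t₁) = S_s·(1+e_p)/(C_α·H).
log₁₀(t₂/t₁) = 0.0069 × (1+0.69) / (0.009×7.5) = 0.1728
t₂ = t₁ × 10^0.1728 = 4.8 × 1.489 = 7.145 years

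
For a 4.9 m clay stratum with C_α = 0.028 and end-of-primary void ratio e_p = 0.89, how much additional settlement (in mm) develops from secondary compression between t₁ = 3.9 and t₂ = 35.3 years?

Secondary compression: S_s = C_α·H/(1+e_p)·log₁₀(t₂/t₁)
S_s = 0.028×4.9/(1+0.89)×log₁₀(35.3/3.9)
    = 0.07259 × 0.9567 = 0.06945 m

S_s ≈ 69.5 mm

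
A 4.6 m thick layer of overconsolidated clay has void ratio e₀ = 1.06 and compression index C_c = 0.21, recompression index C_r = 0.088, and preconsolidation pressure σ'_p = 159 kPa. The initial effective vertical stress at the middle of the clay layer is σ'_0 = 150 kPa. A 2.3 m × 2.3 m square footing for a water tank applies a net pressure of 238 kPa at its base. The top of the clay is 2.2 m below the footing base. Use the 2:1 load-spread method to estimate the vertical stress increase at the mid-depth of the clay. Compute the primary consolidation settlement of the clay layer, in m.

Mid-depth of clay below the footing base: z = 2.2 + 4.6/2 = 4.5 m.
Stress increase at mid-clay by the 2:1 spreading method:
Δσ = qBL/((B+z)(L+z)) = 238×2.3×2.3/((2.3+4.5)(2.3+4.5)) = 27.228 kPa
Final effective stress: σ'_f = 150 + 27.228 = 177.23 kPa.
σ'_f = 177.23 > σ'_p = 159 kPa, so the stress path crosses the preconsolidation pressure — recompression up to σ'_p, then virgin compression beyond:
S_c = H/(1+e₀)·[C_r·log₁₀(σ'_p/σ'_0) + C_c·log₁₀(σ'_f/σ'_p)]
    = 4.6/2.06 × [0.088×log₁₀(159/150) + 0.21×log₁₀(177.23/159)]
    = 2.233 × [0.0022269 + 0.0098994] = 0.02708 m

S_c ≈ 0.0271 m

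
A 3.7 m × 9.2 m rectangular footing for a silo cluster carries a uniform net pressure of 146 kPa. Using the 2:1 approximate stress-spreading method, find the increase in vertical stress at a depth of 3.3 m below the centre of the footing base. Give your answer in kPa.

By the 2:1 method the load spreads at 1 horizontal : 2 vertical, so at depth z the loaded area has grown by z in each plan dimension:
Δσ = qBL/((B+z)(L+z)) = 146×3.7×9.2/((3.7+3.3)(9.2+3.3)) = 56.798 kPa

Δσ_z ≈ 56.8 kPa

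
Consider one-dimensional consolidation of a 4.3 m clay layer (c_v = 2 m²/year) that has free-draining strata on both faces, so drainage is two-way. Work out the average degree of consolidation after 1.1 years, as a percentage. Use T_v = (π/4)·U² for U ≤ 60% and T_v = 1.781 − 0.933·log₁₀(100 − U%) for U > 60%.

U ≈ 75 %

Drainage path length: H_d = H/2 = 2.15 m (double drainage).
T_v = c_v·t/H_d² = 2×1.1/2.15² = 0.47593.
T_v = 0.47593 corresponds to the U > 60% branch:
U = 1 − 10^((1.781 − T_v)/0.933)/100 = 0.7495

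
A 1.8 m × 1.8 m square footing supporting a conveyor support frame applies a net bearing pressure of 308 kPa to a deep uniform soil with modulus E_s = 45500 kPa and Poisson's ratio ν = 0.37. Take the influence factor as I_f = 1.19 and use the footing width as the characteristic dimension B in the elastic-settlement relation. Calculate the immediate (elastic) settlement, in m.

Immediate (elastic) settlement: S_e = q·B·(1−ν²)/E_s · I_f.
S_e = 308 × 1.8 × (1 − 0.37²) / 45500 × 1.19
    = 308 × 1.8 × 0.8631 / 45500 × 1.19
    = 0.01251 m

S_e ≈ 0.0125 m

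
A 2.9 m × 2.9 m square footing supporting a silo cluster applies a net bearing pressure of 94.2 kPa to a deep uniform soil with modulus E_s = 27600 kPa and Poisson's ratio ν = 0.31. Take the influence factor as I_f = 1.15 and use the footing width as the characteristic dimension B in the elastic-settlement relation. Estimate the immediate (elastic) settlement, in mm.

S_e ≈ 10.3 mm

Immediate (elastic) settlement: S_e = q·B·(1−ν²)/E_s · I_f.
S_e = 94.2 × 2.9 × (1 − 0.31²) / 27600 × 1.15
    = 94.2 × 2.9 × 0.9039 / 27600 × 1.15
    = 0.01029 m = 10.29 mm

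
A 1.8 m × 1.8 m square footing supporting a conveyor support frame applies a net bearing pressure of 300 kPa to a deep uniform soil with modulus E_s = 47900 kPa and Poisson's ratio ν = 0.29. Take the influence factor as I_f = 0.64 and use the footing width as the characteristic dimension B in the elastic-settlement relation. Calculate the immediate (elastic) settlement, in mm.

S_e ≈ 6.61 mm

Immediate (elastic) settlement: S_e = q·B·(1−ν²)/E_s · I_f.
S_e = 300 × 1.8 × (1 − 0.29²) / 47900 × 0.64
    = 300 × 1.8 × 0.9159 / 47900 × 0.64
    = 0.006608 m = 6.608 mm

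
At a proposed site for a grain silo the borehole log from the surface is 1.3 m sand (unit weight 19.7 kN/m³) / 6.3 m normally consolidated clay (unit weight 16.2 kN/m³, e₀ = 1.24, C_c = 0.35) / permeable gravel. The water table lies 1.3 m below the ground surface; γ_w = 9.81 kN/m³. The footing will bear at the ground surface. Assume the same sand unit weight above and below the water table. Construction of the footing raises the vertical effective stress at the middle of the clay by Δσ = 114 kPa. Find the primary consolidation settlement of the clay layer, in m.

Mid-depth of clay below the ground surface: z = 1.3 + 6.3/2 = 4.45 m.
Total vertical stress at mid-clay: σ_v = 19.7×1.3 + 16.2×3.15 = 76.64 kPa.
Pore pressure: u = 9.81×(4.45 − 1.3) = 30.902 kPa.
Initial effective stress: σ'_0 = σ_v − u = 76.64 − 30.902 = 45.738 kPa.
Final effective stress: σ'_f = σ'_0 + Δσ = 45.738 + 114 = 159.74 kPa.
Normally consolidated clay, so the full stress increment lies on the virgin compression line:
S_c = C_c·H/(1+e₀)·log₁₀(σ'_f/σ'_0) = 0.35×6.3/(1+1.24)×log₁₀(159.74/45.738)
    = 0.98437 × 0.54314 = 0.5347 m

S_c ≈ 0.535 m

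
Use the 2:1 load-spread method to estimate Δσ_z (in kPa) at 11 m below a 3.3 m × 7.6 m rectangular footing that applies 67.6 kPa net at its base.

Δσ_z ≈ 6.37 kPa

By the 2:1 method the load spreads at 1 horizontal : 2 vertical, so at depth z the loaded area has grown by z in each plan dimension:
Δσ = qBL/((B+z)(L+z)) = 67.6×3.3×7.6/((3.3+11)(7.6+11)) = 6.3742 kPa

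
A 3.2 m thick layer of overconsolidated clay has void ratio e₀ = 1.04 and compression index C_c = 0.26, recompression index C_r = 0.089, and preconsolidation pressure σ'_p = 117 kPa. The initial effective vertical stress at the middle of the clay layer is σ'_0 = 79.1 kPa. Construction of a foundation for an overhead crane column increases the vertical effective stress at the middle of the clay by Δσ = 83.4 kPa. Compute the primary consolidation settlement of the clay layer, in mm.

Final effective stress: σ'_f = 79.1 + 83.4 = 162.5 kPa.
σ'_f = 162.5 > σ'_p = 117 kPa, so the stress path crosses the preconsolidation pressure — recompression up to σ'_p, then virgin compression beyond:
S_c = H/(1+e₀)·[C_r·log₁₀(σ'_p/σ'_0) + C_c·log₁₀(σ'_f/σ'_p)]
    = 3.2/2.04 × [0.089×log₁₀(117/79.1) + 0.26×log₁₀(162.5/117)]
    = 1.5686 × [0.015131 + 0.037094] = 0.08192 m

S_c ≈ 81.9 mm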